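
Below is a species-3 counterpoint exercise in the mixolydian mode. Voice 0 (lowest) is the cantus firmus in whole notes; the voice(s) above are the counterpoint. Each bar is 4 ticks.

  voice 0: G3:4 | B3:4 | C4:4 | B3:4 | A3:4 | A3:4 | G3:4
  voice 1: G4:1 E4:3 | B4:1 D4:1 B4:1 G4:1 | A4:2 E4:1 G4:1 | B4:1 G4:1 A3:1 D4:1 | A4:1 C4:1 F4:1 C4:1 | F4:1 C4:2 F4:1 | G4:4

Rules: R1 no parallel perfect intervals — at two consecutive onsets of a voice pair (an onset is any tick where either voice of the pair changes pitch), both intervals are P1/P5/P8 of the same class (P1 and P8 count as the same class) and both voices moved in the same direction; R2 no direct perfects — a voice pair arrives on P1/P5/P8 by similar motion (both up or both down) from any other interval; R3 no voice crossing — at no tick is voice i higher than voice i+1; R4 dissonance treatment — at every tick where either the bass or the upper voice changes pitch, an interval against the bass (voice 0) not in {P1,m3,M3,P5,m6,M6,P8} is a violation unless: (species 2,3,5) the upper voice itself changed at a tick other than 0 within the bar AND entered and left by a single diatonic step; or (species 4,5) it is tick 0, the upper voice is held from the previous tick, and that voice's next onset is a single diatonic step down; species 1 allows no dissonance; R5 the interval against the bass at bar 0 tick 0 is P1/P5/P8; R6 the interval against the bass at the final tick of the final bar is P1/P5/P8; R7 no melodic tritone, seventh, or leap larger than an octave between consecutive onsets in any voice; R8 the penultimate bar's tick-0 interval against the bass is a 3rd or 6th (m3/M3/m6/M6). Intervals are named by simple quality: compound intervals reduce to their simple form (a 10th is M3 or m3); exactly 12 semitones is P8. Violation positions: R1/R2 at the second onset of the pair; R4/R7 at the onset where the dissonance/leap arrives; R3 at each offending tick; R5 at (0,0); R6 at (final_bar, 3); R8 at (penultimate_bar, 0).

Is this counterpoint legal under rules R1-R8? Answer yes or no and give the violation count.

bar 0: v0=G3 v1=G4 (P8)
bar 1: v0=B3 v1=B4 (P8)
bar 2: v0=C4 v1=A4 (M6)
bar 3: v0=B3 v1=B4 (P8)
bar 4: v0=A3 v1=A4 (P8)
bar 5: v0=A3 v1=F4 (m6)
bar 6: v0=G3 v1=G4 (P8)
  R2 @ bar1.0: G3/E4 M6 -> B3/B4 P8 similar
  R3 @ bar3.2: B3 above A3
  R4 @ bar3.2: B3/A3 M2 untreated
  R7 @ bar3.2: G4->A3 leap 10st

No (4 violations)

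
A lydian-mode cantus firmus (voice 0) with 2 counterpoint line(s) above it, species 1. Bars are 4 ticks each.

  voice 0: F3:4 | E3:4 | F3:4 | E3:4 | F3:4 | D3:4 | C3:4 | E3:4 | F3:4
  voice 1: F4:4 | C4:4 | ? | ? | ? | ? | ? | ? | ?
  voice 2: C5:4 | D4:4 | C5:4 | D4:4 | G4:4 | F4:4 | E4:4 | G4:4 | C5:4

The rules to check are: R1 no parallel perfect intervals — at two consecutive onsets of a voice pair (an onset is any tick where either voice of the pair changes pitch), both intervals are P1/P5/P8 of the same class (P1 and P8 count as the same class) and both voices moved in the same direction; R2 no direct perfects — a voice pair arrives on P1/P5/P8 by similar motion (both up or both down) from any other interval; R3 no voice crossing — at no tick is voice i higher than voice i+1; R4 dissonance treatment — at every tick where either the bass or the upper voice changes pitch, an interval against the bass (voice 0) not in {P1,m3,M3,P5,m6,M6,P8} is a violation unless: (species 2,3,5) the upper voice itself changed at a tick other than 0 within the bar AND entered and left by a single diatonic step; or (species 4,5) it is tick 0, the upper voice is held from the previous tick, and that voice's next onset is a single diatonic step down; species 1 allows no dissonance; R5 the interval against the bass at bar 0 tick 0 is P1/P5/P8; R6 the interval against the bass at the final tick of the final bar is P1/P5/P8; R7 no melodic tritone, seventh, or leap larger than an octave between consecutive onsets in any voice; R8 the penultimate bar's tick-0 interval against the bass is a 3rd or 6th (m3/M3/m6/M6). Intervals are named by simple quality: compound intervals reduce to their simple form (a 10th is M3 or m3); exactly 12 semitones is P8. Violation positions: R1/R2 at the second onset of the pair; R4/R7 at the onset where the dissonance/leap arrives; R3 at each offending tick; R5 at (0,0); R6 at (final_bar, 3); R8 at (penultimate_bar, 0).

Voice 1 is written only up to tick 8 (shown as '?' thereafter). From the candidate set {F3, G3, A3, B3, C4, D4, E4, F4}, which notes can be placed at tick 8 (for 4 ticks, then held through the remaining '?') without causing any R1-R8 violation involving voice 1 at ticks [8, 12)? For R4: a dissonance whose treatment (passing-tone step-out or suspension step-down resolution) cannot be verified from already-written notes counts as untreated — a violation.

F3: legal
G3: violates R4
A3: legal
B3: violates R4
C4: legal
D4: legal
E4: violates R4
F4: violates R2

{A3, C4, D4, F3}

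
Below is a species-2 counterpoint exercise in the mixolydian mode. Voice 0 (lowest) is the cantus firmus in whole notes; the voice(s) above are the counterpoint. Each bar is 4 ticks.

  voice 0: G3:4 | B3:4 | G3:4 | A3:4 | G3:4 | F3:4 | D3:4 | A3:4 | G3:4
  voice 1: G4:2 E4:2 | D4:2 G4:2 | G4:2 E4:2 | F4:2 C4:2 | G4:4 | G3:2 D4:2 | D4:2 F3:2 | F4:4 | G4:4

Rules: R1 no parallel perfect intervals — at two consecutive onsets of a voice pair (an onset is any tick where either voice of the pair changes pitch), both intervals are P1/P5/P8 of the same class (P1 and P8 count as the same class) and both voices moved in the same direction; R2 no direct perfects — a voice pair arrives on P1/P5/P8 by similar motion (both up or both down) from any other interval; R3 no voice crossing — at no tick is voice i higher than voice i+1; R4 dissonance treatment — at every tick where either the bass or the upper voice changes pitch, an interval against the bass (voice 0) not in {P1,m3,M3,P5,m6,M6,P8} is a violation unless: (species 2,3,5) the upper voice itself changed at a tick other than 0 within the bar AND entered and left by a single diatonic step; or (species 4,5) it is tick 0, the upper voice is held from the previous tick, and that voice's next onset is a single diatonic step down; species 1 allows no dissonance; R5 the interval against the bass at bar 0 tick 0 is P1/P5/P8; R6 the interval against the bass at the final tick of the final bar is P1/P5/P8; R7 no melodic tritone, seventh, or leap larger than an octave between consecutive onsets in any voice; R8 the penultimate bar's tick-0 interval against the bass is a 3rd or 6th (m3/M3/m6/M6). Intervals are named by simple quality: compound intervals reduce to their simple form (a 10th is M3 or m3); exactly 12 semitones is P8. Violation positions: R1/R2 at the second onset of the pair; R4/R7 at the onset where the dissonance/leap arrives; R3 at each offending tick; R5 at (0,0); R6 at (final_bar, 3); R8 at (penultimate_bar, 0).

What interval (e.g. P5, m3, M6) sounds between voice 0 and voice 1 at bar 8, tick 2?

voice 0=G3 voice 1=G4 -> P8

P8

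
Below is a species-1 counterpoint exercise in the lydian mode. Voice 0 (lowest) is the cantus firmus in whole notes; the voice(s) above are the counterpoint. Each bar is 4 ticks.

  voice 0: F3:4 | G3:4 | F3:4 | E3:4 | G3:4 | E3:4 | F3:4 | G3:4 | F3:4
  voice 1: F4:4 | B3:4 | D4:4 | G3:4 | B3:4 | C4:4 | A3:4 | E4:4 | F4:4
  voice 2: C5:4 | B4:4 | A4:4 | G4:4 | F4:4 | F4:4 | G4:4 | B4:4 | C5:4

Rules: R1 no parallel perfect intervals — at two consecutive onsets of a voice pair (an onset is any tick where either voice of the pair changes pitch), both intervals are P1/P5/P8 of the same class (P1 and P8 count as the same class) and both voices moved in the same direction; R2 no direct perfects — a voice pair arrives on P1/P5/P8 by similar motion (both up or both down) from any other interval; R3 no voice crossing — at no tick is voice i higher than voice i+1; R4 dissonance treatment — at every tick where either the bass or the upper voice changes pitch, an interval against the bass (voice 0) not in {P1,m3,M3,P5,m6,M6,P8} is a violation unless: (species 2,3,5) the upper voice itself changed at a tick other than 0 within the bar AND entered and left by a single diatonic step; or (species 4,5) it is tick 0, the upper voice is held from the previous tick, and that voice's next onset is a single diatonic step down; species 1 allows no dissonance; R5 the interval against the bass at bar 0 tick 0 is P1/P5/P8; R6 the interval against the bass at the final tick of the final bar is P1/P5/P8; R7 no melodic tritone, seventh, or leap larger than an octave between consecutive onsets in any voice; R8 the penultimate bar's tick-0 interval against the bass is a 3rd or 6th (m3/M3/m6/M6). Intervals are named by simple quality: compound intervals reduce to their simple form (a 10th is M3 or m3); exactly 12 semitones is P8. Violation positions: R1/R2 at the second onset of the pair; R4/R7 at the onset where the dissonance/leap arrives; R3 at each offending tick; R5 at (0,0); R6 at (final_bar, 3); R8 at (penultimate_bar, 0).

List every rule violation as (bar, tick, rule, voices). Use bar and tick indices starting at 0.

bar 0: v0=F3 v1=F4 v2=C5 downbeat P5
bar 1: v0=G3 v1=B3 v2=B4 downbeat M3
bar 2: v0=F3 v1=D4 v2=A4 downbeat M3
bar 3: v0=E3 v1=G3 v2=G4 downbeat m3
bar 4: v0=G3 v1=B3 v2=F4 downbeat m7
bar 5: v0=E3 v1=C4 v2=F4 downbeat m2
bar 6: v0=F3 v1=A3 v2=G4 downbeat M2
bar 7: v0=G3 v1=E4 v2=B4 downbeat M3
bar 8: v0=F3 v1=F4 v2=C5 downbeat P5
  -> R2 @ bar 1 tick 0 v(1, 2): F4/C5 P5 -> B3/B4 P8 similar
  -> R7 @ bar 1 tick 0 v(1,): F4->B3 leap 6st
  -> R2 @ bar 3 tick 0 v(1, 2): D4/A4 P5 -> G3/G4 P8 similar
  -> R4 @ bar 4 tick 0 v(0, 2): G3/F4 m7 untreated
  -> R4 @ bar 5 tick 0 v(0, 2): E3/F4 m2 untreated
  -> R4 @ bar 6 tick 0 v(0, 2): F3/G4 M2 untreated
  -> R2 @ bar 7 tick 0 v(1, 2): A3/G4 m7 -> E4/B4 P5 similar
  -> R1 @ bar 8 tick 0 v(1, 2): E4/B4 P5 -> F4/C5 P5 similar

(1, 0, R2, (1, 2))
(1, 0, R7, (1,))
(3, 0, R2, (1, 2))
(4, 0, R4, (0, 2))
(5, 0, R4, (0, 2))
(6, 0, R4, (0, 2))
(7, 0, R2, (1, 2))
(8, 0, R1, (1, 2))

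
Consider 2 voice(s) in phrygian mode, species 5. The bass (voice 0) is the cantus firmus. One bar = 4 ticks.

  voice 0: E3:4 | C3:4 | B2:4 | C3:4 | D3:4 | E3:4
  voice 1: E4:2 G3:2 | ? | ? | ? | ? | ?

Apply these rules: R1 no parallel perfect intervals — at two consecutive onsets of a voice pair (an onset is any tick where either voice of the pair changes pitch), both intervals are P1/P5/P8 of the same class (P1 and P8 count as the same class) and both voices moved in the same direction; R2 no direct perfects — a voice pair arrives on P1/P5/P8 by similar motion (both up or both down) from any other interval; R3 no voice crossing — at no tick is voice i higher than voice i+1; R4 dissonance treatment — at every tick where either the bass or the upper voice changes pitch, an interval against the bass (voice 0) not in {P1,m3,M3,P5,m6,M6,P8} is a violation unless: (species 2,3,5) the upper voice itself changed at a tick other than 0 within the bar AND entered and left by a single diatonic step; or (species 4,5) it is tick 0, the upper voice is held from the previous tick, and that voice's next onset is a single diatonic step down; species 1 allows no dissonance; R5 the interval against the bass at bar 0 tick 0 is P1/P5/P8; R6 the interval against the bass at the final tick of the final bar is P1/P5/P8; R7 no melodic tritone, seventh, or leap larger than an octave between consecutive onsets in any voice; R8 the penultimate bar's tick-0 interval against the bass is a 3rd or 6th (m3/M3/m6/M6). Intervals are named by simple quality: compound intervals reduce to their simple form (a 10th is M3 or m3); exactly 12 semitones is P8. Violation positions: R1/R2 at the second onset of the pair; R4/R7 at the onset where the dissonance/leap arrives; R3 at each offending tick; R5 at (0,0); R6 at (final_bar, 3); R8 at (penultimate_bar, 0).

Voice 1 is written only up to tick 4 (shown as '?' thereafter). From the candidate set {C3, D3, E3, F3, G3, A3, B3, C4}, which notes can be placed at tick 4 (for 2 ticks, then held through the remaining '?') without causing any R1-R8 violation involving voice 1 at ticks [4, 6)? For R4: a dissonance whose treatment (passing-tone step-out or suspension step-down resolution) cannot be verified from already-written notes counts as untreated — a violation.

{A3, C4, E3, G3}

C3: violates R2
D3: violates R4
E3: legal
F3: violates R4
G3: legal
A3: legal
B3: violates R4
C4: legal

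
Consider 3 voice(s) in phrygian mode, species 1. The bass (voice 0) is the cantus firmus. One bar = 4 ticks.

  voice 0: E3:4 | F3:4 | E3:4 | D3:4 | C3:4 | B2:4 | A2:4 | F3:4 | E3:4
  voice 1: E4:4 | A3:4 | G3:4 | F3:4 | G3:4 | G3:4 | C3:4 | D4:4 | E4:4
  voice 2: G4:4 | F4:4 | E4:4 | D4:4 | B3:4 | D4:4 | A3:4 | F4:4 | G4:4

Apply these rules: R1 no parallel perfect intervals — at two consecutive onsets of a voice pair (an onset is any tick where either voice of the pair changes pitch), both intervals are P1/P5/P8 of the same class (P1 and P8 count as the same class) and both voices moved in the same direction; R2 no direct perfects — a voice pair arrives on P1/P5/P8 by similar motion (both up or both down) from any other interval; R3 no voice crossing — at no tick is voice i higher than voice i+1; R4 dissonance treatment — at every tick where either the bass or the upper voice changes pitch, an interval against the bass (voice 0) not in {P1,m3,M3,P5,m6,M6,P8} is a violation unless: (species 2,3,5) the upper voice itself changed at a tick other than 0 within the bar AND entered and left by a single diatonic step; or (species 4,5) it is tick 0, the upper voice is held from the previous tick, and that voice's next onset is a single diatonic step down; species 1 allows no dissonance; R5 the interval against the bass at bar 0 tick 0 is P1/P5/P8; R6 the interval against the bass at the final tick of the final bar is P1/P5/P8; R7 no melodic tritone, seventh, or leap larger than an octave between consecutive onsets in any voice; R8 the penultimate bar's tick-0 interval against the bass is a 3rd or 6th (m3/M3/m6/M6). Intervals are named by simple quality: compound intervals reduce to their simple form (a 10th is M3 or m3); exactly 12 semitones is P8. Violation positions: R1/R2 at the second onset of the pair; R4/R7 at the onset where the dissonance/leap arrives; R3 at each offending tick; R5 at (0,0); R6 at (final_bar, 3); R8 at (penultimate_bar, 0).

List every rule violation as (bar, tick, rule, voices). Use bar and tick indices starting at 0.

(0, 0, R5, (0, 2))
(2, 0, R1, (0, 2))
(3, 0, R1, (0, 2))
(4, 0, R4, (0, 2))
(6, 0, R2, (0, 2))
(7, 0, R1, (0, 2))
(7, 0, R7, (1,))
(7, 0, R8, (0, 2))
(8, 3, R6, (0, 2))

bar 0: v0=E3 v1=E4 v2=G4 downbeat m3
bar 1: v0=F3 v1=A3 v2=F4 downbeat P8
bar 2: v0=E3 v1=G3 v2=E4 downbeat P8
bar 3: v0=D3 v1=F3 v2=D4 downbeat P8
bar 4: v0=C3 v1=G3 v2=B3 downbeat M7
bar 5: v0=B2 v1=G3 v2=D4 downbeat m3
bar 6: v0=A2 v1=C3 v2=A3 downbeat P8
bar 7: v0=F3 v1=D4 v2=F4 downbeat P8
bar 8: v0=E3 v1=E4 v2=G4 downbeat m3
  -> R5 @ bar 0 tick 0 v(0, 2): opens on m3
  -> R1 @ bar 2 tick 0 v(0, 2): F3/F4 P8 -> E3/E4 P8 similar
  -> R1 @ bar 3 tick 0 v(0, 2): E3/E4 P8 -> D3/D4 P8 similar
  -> R4 @ bar 4 tick 0 v(0, 2): C3/B3 M7 untreated
  -> R2 @ bar 6 tick 0 v(0, 2): B2/D4 m3 -> A2/A3 P8 similar
  -> R1 @ bar 7 tick 0 v(0, 2): A2/A3 P8 -> F3/F4 P8 similar
  -> R7 @ bar 7 tick 0 v(1,): C3->D4 leap 14st
  -> R8 @ bar 7 tick 0 v(0, 2): penult P8 not 3rd/6th
  -> R6 @ bar 8 tick 3 v(0, 2): closes on m3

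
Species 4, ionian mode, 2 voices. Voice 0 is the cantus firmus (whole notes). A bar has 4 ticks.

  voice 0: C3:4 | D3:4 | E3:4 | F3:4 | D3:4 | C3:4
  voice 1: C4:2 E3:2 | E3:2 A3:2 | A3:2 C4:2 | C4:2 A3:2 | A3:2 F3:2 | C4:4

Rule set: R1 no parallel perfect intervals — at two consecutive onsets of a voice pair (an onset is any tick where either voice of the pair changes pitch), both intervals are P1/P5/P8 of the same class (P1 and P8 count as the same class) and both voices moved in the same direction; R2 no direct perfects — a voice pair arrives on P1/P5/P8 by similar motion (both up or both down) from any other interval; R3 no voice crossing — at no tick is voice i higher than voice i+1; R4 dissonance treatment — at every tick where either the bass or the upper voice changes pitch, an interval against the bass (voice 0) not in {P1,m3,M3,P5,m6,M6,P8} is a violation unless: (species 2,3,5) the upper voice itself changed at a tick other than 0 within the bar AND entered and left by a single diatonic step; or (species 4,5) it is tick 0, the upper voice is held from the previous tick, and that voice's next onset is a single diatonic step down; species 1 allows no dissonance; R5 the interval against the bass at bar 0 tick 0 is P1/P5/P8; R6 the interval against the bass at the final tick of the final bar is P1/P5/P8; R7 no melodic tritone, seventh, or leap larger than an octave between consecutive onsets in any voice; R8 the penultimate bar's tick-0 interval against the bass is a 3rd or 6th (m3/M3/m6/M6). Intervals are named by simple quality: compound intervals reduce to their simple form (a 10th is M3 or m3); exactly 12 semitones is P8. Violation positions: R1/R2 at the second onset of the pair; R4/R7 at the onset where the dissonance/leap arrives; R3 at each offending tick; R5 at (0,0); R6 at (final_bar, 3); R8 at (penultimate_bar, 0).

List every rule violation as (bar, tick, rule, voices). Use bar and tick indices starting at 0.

(1, 0, R4, (0, 1))
(2, 0, R4, (0, 1))
(4, 0, R8, (0, 1))

bar 0: v0=C3 v1=C4 downbeat P8
bar 1: v0=D3 v1=E3 downbeat M2
bar 2: v0=E3 v1=A3 downbeat P4
bar 3: v0=F3 v1=C4 downbeat P5
bar 4: v0=D3 v1=A3 downbeat P5
bar 5: v0=C3 v1=C4 downbeat P8
  -> R4 @ bar 1 tick 0 v(0, 1): D3/E3 M2 untreated
  -> R4 @ bar 2 tick 0 v(0, 1): E3/A3 P4 untreated
  -> R8 @ bar 4 tick 0 v(0, 1): penult P5 not 3rd/6th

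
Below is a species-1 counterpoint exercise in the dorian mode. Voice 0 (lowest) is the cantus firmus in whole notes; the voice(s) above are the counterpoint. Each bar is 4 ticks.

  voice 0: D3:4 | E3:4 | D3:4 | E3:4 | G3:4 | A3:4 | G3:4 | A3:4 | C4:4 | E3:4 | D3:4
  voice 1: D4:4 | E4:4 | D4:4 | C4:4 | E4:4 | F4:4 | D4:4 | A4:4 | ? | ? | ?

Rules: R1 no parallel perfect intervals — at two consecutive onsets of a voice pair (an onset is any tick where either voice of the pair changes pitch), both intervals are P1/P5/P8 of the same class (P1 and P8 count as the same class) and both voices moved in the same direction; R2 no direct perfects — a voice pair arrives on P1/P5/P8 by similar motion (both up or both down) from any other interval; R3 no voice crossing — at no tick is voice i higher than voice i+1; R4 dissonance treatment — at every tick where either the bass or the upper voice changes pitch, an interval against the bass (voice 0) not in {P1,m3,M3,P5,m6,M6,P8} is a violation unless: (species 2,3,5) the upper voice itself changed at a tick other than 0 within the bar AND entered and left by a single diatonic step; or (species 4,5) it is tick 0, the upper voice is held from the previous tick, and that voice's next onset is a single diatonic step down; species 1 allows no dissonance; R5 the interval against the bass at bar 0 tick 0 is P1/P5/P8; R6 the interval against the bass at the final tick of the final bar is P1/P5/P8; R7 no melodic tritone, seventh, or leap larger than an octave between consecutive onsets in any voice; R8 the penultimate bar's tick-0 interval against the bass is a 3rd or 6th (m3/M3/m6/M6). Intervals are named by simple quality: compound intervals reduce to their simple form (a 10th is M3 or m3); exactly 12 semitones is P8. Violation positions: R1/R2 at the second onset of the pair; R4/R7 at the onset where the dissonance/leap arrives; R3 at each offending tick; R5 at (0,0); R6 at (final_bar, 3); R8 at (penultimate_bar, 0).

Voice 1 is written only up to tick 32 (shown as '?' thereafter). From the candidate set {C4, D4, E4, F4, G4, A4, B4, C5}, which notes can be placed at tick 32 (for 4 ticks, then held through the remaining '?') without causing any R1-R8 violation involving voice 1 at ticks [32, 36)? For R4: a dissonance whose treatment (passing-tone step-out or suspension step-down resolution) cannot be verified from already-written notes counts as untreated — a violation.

C4: legal
D4: violates R4
E4: legal
F4: violates R4
G4: legal
A4: legal
B4: violates R4
C5: violates R1

{A4, C4, E4, G4}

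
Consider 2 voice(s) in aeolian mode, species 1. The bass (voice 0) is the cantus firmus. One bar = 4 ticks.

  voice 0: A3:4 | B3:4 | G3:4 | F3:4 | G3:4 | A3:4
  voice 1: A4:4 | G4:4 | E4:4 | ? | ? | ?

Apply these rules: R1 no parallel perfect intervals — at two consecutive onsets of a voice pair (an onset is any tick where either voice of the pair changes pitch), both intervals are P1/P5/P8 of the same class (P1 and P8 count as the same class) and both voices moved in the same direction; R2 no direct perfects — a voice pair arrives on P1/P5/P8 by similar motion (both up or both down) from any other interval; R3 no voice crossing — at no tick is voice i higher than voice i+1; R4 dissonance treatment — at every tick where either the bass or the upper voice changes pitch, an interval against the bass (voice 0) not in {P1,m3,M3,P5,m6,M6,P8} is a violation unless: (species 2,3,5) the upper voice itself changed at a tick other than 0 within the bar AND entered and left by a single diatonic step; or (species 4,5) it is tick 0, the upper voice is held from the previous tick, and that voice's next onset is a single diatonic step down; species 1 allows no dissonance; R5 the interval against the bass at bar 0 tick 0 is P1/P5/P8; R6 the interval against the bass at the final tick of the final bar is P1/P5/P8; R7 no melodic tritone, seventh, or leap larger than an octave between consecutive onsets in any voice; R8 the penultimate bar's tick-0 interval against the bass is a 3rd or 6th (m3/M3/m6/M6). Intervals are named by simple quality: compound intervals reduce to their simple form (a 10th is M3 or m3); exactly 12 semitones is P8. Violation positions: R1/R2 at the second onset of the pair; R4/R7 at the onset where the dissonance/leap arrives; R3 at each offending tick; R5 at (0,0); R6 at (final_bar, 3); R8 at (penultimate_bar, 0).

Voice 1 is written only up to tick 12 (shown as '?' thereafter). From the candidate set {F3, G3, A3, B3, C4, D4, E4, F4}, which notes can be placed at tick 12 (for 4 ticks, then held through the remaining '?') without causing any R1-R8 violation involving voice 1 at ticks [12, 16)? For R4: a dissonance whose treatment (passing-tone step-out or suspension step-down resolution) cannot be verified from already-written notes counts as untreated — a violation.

F3: violates R2,R7
G3: violates R4
A3: legal
B3: violates R4
C4: violates R2
D4: legal
E4: violates R4
F4: legal

{A3, D4, F4}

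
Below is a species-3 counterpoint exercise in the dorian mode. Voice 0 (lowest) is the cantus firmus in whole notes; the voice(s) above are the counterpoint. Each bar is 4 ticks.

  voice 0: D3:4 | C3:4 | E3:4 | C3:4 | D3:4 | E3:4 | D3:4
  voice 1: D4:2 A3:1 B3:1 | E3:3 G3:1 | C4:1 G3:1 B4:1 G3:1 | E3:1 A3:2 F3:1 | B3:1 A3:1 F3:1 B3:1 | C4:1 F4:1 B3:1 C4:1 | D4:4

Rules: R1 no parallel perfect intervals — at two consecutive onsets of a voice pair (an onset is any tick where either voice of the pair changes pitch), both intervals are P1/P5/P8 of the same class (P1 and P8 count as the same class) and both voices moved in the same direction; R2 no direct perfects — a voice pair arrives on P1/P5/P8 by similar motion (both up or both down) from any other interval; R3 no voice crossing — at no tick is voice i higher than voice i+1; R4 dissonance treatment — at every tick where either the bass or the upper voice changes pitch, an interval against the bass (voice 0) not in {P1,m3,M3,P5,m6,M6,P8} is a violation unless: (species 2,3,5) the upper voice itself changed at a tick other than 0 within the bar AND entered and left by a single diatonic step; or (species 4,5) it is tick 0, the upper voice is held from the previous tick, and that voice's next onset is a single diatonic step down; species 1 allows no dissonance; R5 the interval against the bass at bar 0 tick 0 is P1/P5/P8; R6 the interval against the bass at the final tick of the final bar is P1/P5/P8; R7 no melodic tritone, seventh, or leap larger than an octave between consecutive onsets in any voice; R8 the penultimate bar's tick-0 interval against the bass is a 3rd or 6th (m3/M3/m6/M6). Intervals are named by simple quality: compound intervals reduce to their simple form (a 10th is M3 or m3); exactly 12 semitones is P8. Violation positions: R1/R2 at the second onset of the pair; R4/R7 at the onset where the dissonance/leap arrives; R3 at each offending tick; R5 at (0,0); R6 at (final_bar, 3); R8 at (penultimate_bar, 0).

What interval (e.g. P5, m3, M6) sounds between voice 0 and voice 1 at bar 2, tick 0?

m6

voice 0=E3 voice 1=C4 -> m6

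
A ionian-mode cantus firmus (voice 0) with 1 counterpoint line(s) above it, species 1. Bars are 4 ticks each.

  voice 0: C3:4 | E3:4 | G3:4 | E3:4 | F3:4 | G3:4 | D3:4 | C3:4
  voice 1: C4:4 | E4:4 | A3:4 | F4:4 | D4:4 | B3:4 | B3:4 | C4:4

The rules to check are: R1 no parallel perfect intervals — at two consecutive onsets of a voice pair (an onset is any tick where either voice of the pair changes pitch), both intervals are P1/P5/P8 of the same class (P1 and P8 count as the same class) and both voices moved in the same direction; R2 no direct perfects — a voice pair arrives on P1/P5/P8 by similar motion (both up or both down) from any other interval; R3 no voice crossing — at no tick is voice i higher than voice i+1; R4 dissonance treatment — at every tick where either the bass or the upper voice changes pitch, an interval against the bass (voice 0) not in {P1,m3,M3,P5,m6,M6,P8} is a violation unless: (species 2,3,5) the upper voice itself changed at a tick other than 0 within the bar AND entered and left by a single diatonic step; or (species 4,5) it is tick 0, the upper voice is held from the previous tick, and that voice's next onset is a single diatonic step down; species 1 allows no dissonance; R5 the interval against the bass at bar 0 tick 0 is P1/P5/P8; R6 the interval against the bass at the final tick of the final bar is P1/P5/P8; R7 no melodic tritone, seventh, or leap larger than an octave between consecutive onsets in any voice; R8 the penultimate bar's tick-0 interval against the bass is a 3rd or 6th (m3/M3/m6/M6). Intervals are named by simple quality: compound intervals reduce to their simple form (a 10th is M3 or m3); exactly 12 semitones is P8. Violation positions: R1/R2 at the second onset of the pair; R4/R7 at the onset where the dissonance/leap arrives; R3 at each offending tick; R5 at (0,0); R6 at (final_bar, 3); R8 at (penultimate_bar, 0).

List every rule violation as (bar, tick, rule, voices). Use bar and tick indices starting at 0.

(1, 0, R1, (0, 1))
(2, 0, R4, (0, 1))
(3, 0, R4, (0, 1))

bar 0: v0=C3 v1=C4 downbeat P8
bar 1: v0=E3 v1=E4 downbeat P8
bar 2: v0=G3 v1=A3 downbeat M2
bar 3: v0=E3 v1=F4 downbeat m2
bar 4: v0=F3 v1=D4 downbeat M6
bar 5: v0=G3 v1=B3 downbeat M3
bar 6: v0=D3 v1=B3 downbeat M6
bar 7: v0=C3 v1=C4 downbeat P8
  -> R1 @ bar 1 tick 0 v(0, 1): C3/C4 P8 -> E3/E4 P8 similar
  -> R4 @ bar 2 tick 0 v(0, 1): G3/A3 M2 untreated
  -> R4 @ bar 3 tick 0 v(0, 1): E3/F4 m2 untreated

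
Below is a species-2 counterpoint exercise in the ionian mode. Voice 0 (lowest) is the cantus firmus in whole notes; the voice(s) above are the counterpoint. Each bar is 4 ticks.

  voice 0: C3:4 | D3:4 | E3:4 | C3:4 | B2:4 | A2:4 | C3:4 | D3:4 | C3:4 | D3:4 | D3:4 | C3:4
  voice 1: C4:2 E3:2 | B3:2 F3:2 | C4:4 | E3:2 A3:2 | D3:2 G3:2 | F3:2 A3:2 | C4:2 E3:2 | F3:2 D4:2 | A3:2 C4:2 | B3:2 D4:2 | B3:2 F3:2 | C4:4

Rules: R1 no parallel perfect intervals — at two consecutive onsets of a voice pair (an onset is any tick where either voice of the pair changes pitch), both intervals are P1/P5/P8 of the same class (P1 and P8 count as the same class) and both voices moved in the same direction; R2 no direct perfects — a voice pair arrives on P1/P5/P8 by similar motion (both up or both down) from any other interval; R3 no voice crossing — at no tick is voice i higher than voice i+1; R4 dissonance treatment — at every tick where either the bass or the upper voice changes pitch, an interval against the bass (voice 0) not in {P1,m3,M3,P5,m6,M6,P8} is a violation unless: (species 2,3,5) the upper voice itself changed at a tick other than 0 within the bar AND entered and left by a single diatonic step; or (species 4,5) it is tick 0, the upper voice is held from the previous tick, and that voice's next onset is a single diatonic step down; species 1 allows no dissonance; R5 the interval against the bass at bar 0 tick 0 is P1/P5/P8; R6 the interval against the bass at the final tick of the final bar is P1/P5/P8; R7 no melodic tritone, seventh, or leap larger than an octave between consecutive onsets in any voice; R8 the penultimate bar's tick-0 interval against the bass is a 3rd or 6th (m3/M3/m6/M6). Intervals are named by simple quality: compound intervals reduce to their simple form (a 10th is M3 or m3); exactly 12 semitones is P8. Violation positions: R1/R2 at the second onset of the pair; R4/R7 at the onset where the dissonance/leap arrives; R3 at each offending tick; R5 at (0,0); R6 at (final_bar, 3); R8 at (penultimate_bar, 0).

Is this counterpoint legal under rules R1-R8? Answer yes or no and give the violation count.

No (3 violations)

bar 0: v0=C3 v1=C4 (P8)
bar 1: v0=D3 v1=B3 (M6)
bar 2: v0=E3 v1=C4 (m6)
bar 3: v0=C3 v1=E3 (M3)
bar 4: v0=B2 v1=D3 (m3)
bar 5: v0=A2 v1=F3 (m6)
bar 6: v0=C3 v1=C4 (P8)
bar 7: v0=D3 v1=F3 (m3)
bar 8: v0=C3 v1=A3 (M6)
bar 9: v0=D3 v1=B3 (M6)
bar 10: v0=D3 v1=B3 (M6)
bar 11: v0=C3 v1=C4 (P8)
  R7 @ bar1.2: B3->F3 leap 6st
  R1 @ bar6.0: A2/A3 P8 -> C3/C4 P8 similar
  R7 @ bar10.2: B3->F3 leap 6st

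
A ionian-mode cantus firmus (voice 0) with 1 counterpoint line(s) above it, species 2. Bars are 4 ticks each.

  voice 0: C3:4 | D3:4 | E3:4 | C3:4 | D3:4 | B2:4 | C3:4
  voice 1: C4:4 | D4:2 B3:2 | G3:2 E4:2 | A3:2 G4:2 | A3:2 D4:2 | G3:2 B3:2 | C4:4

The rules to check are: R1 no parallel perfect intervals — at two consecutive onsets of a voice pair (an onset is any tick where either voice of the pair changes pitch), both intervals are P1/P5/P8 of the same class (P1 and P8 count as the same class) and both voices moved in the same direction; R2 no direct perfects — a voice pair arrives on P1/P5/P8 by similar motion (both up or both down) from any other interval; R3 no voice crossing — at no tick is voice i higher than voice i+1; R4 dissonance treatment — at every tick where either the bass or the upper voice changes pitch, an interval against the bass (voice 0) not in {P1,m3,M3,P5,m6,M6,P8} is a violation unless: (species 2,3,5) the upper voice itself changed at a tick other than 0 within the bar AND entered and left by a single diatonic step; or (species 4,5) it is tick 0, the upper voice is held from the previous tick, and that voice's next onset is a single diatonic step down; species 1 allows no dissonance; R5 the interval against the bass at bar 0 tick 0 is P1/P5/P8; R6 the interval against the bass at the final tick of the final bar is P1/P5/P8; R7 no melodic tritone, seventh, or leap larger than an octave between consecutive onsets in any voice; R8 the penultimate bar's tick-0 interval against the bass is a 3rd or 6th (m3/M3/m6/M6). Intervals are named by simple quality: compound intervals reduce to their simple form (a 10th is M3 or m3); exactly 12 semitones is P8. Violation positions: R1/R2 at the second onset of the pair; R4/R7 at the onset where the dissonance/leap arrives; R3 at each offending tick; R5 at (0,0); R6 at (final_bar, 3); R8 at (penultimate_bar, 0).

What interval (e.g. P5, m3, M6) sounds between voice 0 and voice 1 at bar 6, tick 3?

voice 0=C3 voice 1=C4 -> P8

P8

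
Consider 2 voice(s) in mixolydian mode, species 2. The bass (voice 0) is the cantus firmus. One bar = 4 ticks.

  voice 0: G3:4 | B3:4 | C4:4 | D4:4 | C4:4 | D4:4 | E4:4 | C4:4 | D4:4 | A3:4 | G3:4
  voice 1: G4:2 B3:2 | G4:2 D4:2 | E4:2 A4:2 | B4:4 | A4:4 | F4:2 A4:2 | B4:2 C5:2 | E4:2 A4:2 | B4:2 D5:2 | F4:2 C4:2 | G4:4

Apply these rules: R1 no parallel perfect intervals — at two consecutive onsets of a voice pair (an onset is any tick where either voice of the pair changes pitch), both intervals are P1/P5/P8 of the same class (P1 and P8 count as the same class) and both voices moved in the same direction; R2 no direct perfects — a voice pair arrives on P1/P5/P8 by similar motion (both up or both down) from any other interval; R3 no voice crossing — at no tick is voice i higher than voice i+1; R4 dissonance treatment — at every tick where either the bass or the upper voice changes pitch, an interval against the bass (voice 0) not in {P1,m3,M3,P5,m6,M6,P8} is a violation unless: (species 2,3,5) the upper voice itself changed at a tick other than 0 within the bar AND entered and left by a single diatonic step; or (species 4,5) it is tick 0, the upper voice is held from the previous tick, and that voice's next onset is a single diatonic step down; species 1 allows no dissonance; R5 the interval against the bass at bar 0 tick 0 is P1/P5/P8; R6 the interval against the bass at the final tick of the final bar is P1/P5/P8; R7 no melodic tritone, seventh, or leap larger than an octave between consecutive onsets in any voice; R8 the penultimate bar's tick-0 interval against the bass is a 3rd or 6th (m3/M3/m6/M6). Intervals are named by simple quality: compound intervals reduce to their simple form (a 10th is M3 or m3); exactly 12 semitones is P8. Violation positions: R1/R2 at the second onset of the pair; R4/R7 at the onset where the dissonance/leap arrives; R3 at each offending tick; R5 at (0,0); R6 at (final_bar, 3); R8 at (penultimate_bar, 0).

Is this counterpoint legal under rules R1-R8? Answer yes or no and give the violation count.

No (1 violations)

bar 0: v0=G3 v1=G4 (P8)
bar 1: v0=B3 v1=G4 (m6)
bar 2: v0=C4 v1=E4 (M3)
bar 3: v0=D4 v1=B4 (M6)
bar 4: v0=C4 v1=A4 (M6)
bar 5: v0=D4 v1=F4 (m3)
bar 6: v0=E4 v1=B4 (P5)
bar 7: v0=C4 v1=E4 (M3)
bar 8: v0=D4 v1=B4 (M6)
bar 9: v0=A3 v1=F4 (m6)
bar 10: v0=G3 v1=G4 (P8)
  R1 @ bar6.0: D4/A4 P5 -> E4/B4 P5 similar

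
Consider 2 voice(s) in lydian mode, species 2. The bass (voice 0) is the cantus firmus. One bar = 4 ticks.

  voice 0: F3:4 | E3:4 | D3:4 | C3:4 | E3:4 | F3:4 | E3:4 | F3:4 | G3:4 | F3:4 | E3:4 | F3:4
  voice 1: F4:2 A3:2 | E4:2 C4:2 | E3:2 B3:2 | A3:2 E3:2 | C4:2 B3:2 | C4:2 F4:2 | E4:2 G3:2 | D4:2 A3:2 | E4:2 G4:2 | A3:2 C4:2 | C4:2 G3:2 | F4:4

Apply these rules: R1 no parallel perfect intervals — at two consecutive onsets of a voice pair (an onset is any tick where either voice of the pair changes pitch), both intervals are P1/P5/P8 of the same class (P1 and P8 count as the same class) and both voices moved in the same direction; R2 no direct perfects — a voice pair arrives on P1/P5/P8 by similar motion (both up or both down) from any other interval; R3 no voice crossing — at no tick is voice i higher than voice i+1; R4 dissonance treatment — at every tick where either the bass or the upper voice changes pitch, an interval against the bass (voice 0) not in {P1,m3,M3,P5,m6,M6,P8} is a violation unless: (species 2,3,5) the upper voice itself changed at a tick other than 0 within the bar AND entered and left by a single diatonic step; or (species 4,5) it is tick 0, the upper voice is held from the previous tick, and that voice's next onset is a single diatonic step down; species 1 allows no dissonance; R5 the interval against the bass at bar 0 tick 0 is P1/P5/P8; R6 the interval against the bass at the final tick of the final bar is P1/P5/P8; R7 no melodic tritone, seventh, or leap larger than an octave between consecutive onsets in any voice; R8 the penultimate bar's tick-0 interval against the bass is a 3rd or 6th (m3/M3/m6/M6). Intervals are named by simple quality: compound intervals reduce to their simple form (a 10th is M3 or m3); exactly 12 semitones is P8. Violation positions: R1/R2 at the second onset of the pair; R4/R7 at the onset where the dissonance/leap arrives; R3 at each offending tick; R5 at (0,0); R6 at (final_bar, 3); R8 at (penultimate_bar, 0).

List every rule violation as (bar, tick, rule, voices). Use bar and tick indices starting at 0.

(2, 0, R4, (0, 1))
(5, 0, R1, (0, 1))
(6, 0, R1, (0, 1))
(9, 0, R7, (1,))
(11, 0, R2, (0, 1))
(11, 0, R7, (1,))

bar 0: v0=F3 v1=F4 downbeat P8
bar 1: v0=E3 v1=E4 downbeat P8
bar 2: v0=D3 v1=E3 downbeat M2
bar 3: v0=C3 v1=A3 downbeat M6
bar 4: v0=E3 v1=C4 downbeat m6
bar 5: v0=F3 v1=C4 downbeat P5
bar 6: v0=E3 v1=E4 downbeat P8
bar 7: v0=F3 v1=D4 downbeat M6
bar 8: v0=G3 v1=E4 downbeat M6
bar 9: v0=F3 v1=A3 downbeat M3
bar 10: v0=E3 v1=C4 downbeat m6
bar 11: v0=F3 v1=F4 downbeat P8
  -> R4 @ bar 2 tick 0 v(0, 1): D3/E3 M2 untreated
  -> R1 @ bar 5 tick 0 v(0, 1): E3/B3 P5 -> F3/C4 P5 similar
  -> R1 @ bar 6 tick 0 v(0, 1): F3/F4 P8 -> E3/E4 P8 similar
  -> R7 @ bar 9 tick 0 v(1,): G4->A3 leap 10st
  -> R2 @ bar 11 tick 0 v(0, 1): E3/G3 m3 -> F3/F4 P8 similar
  -> R7 @ bar 11 tick 0 v(1,): G3->F4 leap 10st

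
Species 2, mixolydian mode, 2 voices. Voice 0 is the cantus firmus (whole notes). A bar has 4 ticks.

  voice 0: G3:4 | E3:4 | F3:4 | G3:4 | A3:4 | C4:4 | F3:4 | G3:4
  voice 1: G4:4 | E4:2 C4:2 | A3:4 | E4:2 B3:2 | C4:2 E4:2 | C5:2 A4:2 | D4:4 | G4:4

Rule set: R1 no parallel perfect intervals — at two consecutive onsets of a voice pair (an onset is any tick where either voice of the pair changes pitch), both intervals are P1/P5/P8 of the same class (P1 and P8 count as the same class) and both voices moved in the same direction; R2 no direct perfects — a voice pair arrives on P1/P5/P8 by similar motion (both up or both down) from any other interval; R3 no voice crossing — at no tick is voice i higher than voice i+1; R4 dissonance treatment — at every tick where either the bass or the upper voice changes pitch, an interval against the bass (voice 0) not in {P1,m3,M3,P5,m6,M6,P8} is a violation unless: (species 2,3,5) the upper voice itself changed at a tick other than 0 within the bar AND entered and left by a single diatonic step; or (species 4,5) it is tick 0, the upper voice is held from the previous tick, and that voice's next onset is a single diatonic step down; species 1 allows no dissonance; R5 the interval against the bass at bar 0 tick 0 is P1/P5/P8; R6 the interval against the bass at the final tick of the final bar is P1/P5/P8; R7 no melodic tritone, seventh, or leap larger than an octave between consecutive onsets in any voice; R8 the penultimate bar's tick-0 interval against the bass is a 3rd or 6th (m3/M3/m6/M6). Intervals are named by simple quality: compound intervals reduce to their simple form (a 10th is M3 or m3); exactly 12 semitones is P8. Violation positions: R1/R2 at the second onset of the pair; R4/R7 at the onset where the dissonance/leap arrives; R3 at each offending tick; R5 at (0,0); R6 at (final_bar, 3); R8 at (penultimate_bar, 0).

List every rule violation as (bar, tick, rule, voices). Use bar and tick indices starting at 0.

(1, 0, R1, (0, 1))
(5, 0, R2, (0, 1))
(7, 0, R2, (0, 1))

bar 0: v0=G3 v1=G4 downbeat P8
bar 1: v0=E3 v1=E4 downbeat P8
bar 2: v0=F3 v1=A3 downbeat M3
bar 3: v0=G3 v1=E4 downbeat M6
bar 4: v0=A3 v1=C4 downbeat m3
bar 5: v0=C4 v1=C5 downbeat P8
bar 6: v0=F3 v1=D4 downbeat M6
bar 7: v0=G3 v1=G4 downbeat P8
  -> R1 @ bar 1 tick 0 v(0, 1): G3/G4 P8 -> E3/E4 P8 similar
  -> R2 @ bar 5 tick 0 v(0, 1): A3/E4 P5 -> C4/C5 P8 similar
  -> R2 @ bar 7 tick 0 v(0, 1): F3/D4 M6 -> G3/G4 P8 similar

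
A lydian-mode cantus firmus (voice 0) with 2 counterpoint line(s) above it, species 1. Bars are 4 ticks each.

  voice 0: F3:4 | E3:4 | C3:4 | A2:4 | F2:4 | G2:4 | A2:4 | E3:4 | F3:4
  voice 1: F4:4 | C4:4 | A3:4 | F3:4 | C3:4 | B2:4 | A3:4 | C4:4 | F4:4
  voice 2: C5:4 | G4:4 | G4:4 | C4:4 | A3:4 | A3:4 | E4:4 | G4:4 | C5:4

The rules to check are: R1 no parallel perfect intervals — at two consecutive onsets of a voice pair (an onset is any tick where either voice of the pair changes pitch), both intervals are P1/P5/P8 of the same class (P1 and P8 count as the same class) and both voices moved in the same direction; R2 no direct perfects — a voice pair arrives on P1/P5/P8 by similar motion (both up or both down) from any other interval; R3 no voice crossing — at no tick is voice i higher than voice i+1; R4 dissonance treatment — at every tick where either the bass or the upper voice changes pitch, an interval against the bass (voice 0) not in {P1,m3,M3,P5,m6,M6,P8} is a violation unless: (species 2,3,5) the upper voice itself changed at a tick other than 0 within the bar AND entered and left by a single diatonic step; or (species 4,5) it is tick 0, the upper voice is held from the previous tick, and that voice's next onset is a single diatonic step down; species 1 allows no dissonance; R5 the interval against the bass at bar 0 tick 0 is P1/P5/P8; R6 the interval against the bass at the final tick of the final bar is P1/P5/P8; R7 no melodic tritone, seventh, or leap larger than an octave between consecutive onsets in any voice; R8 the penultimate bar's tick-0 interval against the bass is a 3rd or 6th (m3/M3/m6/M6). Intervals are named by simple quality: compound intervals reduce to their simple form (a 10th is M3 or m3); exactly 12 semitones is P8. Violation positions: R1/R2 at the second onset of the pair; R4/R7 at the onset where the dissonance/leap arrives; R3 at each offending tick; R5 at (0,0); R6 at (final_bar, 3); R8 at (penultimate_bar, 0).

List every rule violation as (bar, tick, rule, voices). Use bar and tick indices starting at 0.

(1, 0, R1, (1, 2))
(3, 0, R2, (1, 2))
(4, 0, R2, (0, 1))
(5, 0, R4, (0, 2))
(6, 0, R2, (0, 1))
(6, 0, R2, (0, 2))
(6, 0, R2, (1, 2))
(6, 0, R7, (1,))
(7, 0, R1, (1, 2))
(8, 0, R1, (1, 2))
(8, 0, R2, (0, 1))
(8, 0, R2, (0, 2))

bar 0: v0=F3 v1=F4 v2=C5 downbeat P5
bar 1: v0=E3 v1=C4 v2=G4 downbeat m3
bar 2: v0=C3 v1=A3 v2=G4 downbeat P5
bar 3: v0=A2 v1=F3 v2=C4 downbeat m3
bar 4: v0=F2 v1=C3 v2=A3 downbeat M3
bar 5: v0=G2 v1=B2 v2=A3 downbeat M2
bar 6: v0=A2 v1=A3 v2=E4 downbeat P5
bar 7: v0=E3 v1=C4 v2=G4 downbeat m3
bar 8: v0=F3 v1=F4 v2=C5 downbeat P5
  -> R1 @ bar 1 tick 0 v(1, 2): F4/C5 P5 -> C4/G4 P5 similar
  -> R2 @ bar 3 tick 0 v(1, 2): A3/G4 m7 -> F3/C4 P5 similar
  -> R2 @ bar 4 tick 0 v(0, 1): A2/F3 m6 -> F2/C3 P5 similar
  -> R4 @ bar 5 tick 0 v(0, 2): G2/A3 M2 untreated
  -> R2 @ bar 6 tick 0 v(0, 1): G2/B2 M3 -> A2/A3 P8 similar
  -> R2 @ bar 6 tick 0 v(0, 2): G2/A3 M2 -> A2/E4 P5 similar
  -> R2 @ bar 6 tick 0 v(1, 2): B2/A3 m7 -> A3/E4 P5 similar
  -> R7 @ bar 6 tick 0 v(1,): B2->A3 leap 10st
  -> R1 @ bar 7 tick 0 v(1, 2): A3/E4 P5 -> C4/G4 P5 similar
  -> R1 @ bar 8 tick 0 v(1, 2): C4/G4 P5 -> F4/C5 P5 similar
  -> R2 @ bar 8 tick 0 v(0, 1): E3/C4 m6 -> F3/F4 P8 similar
  -> R2 @ bar 8 tick 0 v(0, 2): E3/G4 m3 -> F3/C5 P5 similar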